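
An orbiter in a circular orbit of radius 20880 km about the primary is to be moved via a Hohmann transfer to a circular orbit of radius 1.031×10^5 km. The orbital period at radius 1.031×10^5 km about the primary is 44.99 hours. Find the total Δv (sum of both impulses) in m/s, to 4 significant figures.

From Kepler's third law T² = 4π²r³/μ at r = 1.031×10^5 km, T = 44.99 hours = 44.99 × 3600 s = 1.61964×10^5 s: μ = 4π²r³/T² = 1.64930×10^6 km³/s².
Transfer-ellipse semi-major axis a_t = (r₁ + r₂)/2 = (20880 + 1.031×10^5)/2 = 61990 km.
Circular speed at r₁: v₁ = √(μ/r₁) = √(1.64930×10^6/20880) = 8.88759 km/s.
Transfer-orbit speed at r₁ (v² = μ(2/r − 1/a)): v_p = √[μ(2/r₁ − 1/a_t)] = 11.4618 km/s.
First burn Δv₁ = |v_p − v₁| = 2.5742 km/s.
At r₂, v₂ = √(μ/r₂) = 3.99963 km/s.
Transfer-orbit speed at r₂: v_a = √[μ(2/r₂ − 1/a_t)] = 2.32126 km/s.
Second burn Δv₂ = |v₂ − v_a| = 1.6784 km/s.
Total Δv = Δv₁ + Δv₂ = 4.253 km/s.

Δv = 4253 m/s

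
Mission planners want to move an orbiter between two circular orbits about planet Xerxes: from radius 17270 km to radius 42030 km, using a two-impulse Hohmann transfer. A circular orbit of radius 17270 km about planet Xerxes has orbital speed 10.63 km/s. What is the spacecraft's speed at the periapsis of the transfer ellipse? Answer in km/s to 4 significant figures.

From the circular-orbit relation v² = μ/r at r = 17270 km: μ = v²r = (10.63)² × 17270 = 1.95146×10^6 km³/s².
Transfer-ellipse semi-major axis a_t = (r₁ + r₂)/2 = (17270 + 42030)/2 = 29650 km.
At periapsis, r = 17270 km.
Applying v² = μ(2/r − 1/a_t): v = 12.66 km/s.

v = 12.66 km/s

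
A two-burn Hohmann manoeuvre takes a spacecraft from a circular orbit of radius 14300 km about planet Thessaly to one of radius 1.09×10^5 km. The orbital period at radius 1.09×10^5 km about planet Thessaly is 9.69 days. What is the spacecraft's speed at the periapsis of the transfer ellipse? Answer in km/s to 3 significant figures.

From Kepler's third law T² = 4π²r³/μ at r = 1.09×10^5 km, T = 9.69 days = 9.69 × 86400 s = 8.37216×10^5 s: μ = 4π²r³/T² = 72939.7 km³/s².
Transfer-ellipse semi-major axis a_t = (r₁ + r₂)/2 = (14300 + 1.090×10^5)/2 = 61650 km.
The periapsis of the transfer ellipse is at r = 14300 km.
From the vis-viva equation, v = √[μ(2/r − 1/a_t)] = 3.003 km/s.

v = 3.00 km/s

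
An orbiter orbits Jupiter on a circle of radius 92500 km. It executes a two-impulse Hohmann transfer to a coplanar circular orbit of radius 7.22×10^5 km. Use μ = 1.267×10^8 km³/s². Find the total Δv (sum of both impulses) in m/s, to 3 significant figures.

Δv = 19200 m/s

Transfer-ellipse semi-major axis a_t = (r₁ + r₂)/2 = (92500 + 7.220×10^5)/2 = 4.0725×10^5 km.
At r₁ the circular-orbit speed is v₁ = √(μ/r₁) = 37.01 km/s.
On the transfer ellipse at r₁, vis-viva gives v_p = √[μ(2/r₁ − 1/a_t)] = 49.28 km/s.
First burn Δv₁ = |v_p − v₁| = 12.27 km/s.
At r₂, v₂ = √(μ/r₂) = 13.247 km/s.
Transfer-orbit speed at r₂: v_a = √[μ(2/r₂ − 1/a_t)] = 6.3134 km/s.
Second burn Δv₂ = |v₂ − v_a| = 6.934 km/s.
Total Δv = Δv₁ + Δv₂ = 19.20 km/s.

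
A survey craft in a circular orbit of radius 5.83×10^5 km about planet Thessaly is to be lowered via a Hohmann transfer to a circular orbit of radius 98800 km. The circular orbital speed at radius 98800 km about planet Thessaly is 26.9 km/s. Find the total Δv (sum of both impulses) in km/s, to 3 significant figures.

From the circular-orbit relation v² = μ/r at r = 98800 km: μ = v²r = (26.9)² × 98800 = 7.14927×10^7 km³/s².
Semi-major axis of the transfer orbit: a_t = (5.830×10^5 + 98800)/2 = 3.409×10^5 km.
Circular speed at r₁: v₁ = √(μ/r₁) = √(7.14927×10^7/5.830×10^5) = 11.074 km/s.
On the transfer ellipse at r₁, vis-viva equation gives v_a = √[μ(2/r₁ − 1/a_t)] = 5.9616 km/s.
First burn Δv₁ = |v_a − v₁| = 5.112 km/s.
Circular speed at r₂: v₂ = √(μ/r₂) = 26.900 km/s.
Transfer-orbit speed at r₂: v_p = √[μ(2/r₂ − 1/a_t)] = 35.178 km/s.
Second burn Δv₂ = |v₂ − v_p| = 8.278 km/s.
Δv = Δv₁ + Δv₂ = 5.112 + 8.278 = 13.39 km/s.

Δv = 13.4 km/s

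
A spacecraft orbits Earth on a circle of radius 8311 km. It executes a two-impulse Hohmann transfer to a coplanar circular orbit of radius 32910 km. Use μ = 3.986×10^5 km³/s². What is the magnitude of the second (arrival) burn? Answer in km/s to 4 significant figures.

The Hohmann ellipse has a_t = (r₁ + r₂)/2 = 20610.5 km.
On the circular orbit at r = 32910 km, v_c = √(μ/r) = 3.480 km/s.
Transfer-orbit speed at the same r (vis-viva, a = a_t): v_t = √[μ(2/r − 1/a_t)] = 2.210 km/s.
Δv₂ = |v_t − v_c| = |2.210 − 3.480| = 1.270 km/s.

Δv₂ = 1.270 km/s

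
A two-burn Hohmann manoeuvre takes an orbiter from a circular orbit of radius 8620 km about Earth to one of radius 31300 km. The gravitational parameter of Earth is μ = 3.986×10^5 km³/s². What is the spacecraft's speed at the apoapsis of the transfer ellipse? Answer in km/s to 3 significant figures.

v = 2.35 km/s

Transfer-ellipse semi-major axis a_t = (r₁ + r₂)/2 = (8620 + 31300)/2 = 19960 km.
The apoapsis of the transfer ellipse is at r = 31300 km.
Vis-viva: v = √[μ(2/r − 1/a_t)] = √[3.986×10^5 × (2/31300 − 1/19960)] = 2.345 km/s.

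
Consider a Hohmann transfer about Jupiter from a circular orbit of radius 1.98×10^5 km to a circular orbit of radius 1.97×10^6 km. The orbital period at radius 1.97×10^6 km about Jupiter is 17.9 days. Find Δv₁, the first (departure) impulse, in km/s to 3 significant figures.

Δv₁ = 8.79 km/s

From Kepler's third law T² = 4π²r³/μ at r = 1.97×10^6 km, T = 17.9 days = 17.9 × 86400 s = 1.54656×10^6 s: μ = 4π²r³/T² = 1.26190×10^8 km³/s².
Semi-major axis of the transfer orbit: a_t = (1.980×10^5 + 1.970×10^6)/2 = 1.084×10^6 km.
Circular speed at r = 1.980×10^5 km: v_c = √(μ/r) = 25.245 km/s.
Transfer-orbit speed at the same r (vis-viva, a = a_t): v_t = √[μ(2/r − 1/a_t)] = 34.033 km/s.
Δv₁ = |v_t − v_c| = |34.033 − 25.245| = 8.788 km/s.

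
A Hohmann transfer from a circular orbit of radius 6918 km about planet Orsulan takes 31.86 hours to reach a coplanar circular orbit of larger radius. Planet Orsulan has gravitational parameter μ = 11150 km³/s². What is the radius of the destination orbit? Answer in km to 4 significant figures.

r₂ = 42250 km

Transfer time t = 31.86 hours = 1.14696×10^5 s, and t = π√(a_t³/μ).
So a_t = (μ t²/π²)^(1/3) = (11150 × (1.14696×10^5)² / π²)^(1/3) = 24586 km.
Since a_t = (r₁ + r₂)/2, r₂ = 2a_t − r₁ = 2×24586 − 6918 = 42254 km.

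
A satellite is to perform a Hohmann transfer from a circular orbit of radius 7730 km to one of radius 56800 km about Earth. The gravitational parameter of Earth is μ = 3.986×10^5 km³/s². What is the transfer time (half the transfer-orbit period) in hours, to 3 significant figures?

Semi-major axis of the transfer orbit: a_t = (7730 + 56800)/2 = 32265 km.
By Kepler's third law the transfer-orbit period is T = 2π√(a_t³/μ), so t = T/2 = 28840 s.
Converting: 28840 s ÷ 3600 s/hour = 8.01 hours.

t = 8.01 hours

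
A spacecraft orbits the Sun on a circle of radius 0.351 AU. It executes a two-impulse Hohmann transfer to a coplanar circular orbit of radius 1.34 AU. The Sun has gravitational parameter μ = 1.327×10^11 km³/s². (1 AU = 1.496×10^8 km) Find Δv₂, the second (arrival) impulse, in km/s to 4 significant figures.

Δv₂ = 9.151 km/s

In km: r₁ = 0.351 × 1.496×10^8 = 5.25096×10^7 km; r₂ = 1.34 × 1.496×10^8 = 2.00464×10^8 km.
Semi-major axis of the transfer orbit: a_t = (5.25096×10^7 + 2.00464×10^8)/2 = 1.264868×10^8 km.
Circular speed at r = 2.00464×10^8 km: v_c = √(μ/r) = 25.7287 km/s.
Vis-viva on the transfer ellipse at r = 2.00464×10^8 km gives v_t = √[μ(2/r − 1/a_t)] = 16.5773 km/s.
Δv₂ = |v_t − v_c| = |16.5773 − 25.7287| = 9.151 km/s.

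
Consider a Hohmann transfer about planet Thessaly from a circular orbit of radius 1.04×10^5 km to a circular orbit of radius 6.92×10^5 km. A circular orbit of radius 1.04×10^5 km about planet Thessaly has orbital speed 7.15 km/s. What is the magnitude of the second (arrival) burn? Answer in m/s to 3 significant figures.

From the circular-orbit relation v² = μ/r at r = 1.04×10^5 km: μ = v²r = (7.15)² × 1.04×10^5 = 5.31674×10^6 km³/s².
Semi-major axis of the transfer orbit: a_t = (1.040×10^5 + 6.920×10^5)/2 = 3.980×10^5 km.
Circular speed at r = 6.920×10^5 km: v_c = √(μ/r) = 2.772 km/s.
Transfer-orbit speed at the same r (vis-viva, a = a_t): v_t = √[μ(2/r − 1/a_t)] = 1.417 km/s.
Δv₂ = |v_t − v_c| = |1.417 − 2.772| = 1.355 km/s.

Δv₂ = 1350 m/s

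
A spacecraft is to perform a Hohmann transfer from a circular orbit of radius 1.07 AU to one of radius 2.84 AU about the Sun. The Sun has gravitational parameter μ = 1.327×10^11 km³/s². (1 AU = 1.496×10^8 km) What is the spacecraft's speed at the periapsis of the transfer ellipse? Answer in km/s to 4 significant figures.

v = 34.70 km/s

In km: r₁ = 1.07 × 1.496×10^8 = 1.60072×10^8 km; r₂ = 2.84 × 1.496×10^8 = 4.24864×10^8 km.
Transfer-ellipse semi-major axis a_t = (r₁ + r₂)/2 = (1.60072×10^8 + 4.24864×10^8)/2 = 2.92468×10^8 km.
At periapsis, r = 1.60072×10^8 km.
Vis-viva: v = √[μ(2/r − 1/a_t)] = √[1.327×10^11 × (2/1.60072×10^8 − 1/2.92468×10^8)] = 34.70 km/s.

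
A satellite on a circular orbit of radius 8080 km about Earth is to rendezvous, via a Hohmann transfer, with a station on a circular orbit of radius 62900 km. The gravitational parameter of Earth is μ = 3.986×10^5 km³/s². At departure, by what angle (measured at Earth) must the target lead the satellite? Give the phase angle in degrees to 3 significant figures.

Transfer-ellipse semi-major axis a_t = (r₁ + r₂)/2 = (8080 + 62900)/2 = 35490 km.
Transfer time t = π√(a_t³/μ) = 33270 s.
Target angular speed ω₂ = √(μ/r₂³) = 4.002×10^-5 rad/s.
Angle swept by the target during transfer: ω₂·t = 1.3315 rad = 76.29°.
The satellite traverses 180° on the transfer ellipse, so the target must lead by 180° − 76.29° = 104°.

φ = 104°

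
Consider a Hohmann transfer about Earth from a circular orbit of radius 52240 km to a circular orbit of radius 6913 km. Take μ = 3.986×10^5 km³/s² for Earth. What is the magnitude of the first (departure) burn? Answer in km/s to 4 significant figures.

Δv₁ = 1.427 km/s

Transfer-ellipse semi-major axis a_t = (r₁ + r₂)/2 = (52240 + 6913)/2 = 29576.5 km.
On the circular orbit at r = 52240 km, v_c = √(μ/r) = 2.762 km/s.
Transfer-orbit speed at the same r (vis-viva, a = a_t): v_t = √[μ(2/r − 1/a_t)] = 1.335 km/s.
Δv₁ = |v_t − v_c| = |1.335 − 2.762| = 1.427 km/s.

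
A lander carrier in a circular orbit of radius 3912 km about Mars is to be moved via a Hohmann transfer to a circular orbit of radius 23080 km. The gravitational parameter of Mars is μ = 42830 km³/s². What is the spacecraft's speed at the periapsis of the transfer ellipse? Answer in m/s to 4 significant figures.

Transfer-ellipse semi-major axis a_t = (r₁ + r₂)/2 = (3912 + 23080)/2 = 13496 km.
The periapsis of the transfer ellipse is at r = 3912 km.
Vis-viva: v = √[μ(2/r − 1/a_t)] = √[42830 × (2/3912 − 1/13496)] = 4.327 km/s.

v = 4327 m/s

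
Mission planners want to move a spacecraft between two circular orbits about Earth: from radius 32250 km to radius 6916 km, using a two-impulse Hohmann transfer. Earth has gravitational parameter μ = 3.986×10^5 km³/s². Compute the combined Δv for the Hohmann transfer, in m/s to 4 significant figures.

Transfer-ellipse semi-major axis a_t = (r₁ + r₂)/2 = (32250 + 6916)/2 = 19583 km.
At r₁ the circular-orbit speed is v₁ = √(μ/r₁) = 3.5156 km/s.
Transfer-orbit speed at r₁ (vis-viva): v_a = √[μ(2/r₁ − 1/a_t)] = 2.0893 km/s.
First burn Δv₁ = |v_a − v₁| = 1.426 km/s.
Circular speed at r₂: v₂ = √(μ/r₂) = 7.5917 km/s.
Transfer-orbit speed at r₂: v_p = √[μ(2/r₂ − 1/a_t)] = 9.7424 km/s.
Second burn Δv₂ = |v₂ − v_p| = 2.151 km/s.
Total Δv = Δv₁ + Δv₂ = 3.577 km/s.

Δv = 3577 m/s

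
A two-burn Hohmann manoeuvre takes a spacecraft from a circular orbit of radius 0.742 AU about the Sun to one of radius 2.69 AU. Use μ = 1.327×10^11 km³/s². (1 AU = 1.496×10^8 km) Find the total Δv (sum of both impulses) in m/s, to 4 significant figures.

In km: r₁ = 0.742 × 1.496×10^8 = 1.110032×10^8 km; r₂ = 2.69 × 1.496×10^8 = 4.02424×10^8 km.
The Hohmann ellipse has a_t = (r₁ + r₂)/2 = 2.567136×10^8 km.
Circular speed at r₁: v₁ = √(μ/r₁) = √(1.327×10^11/1.110032×10^8) = 34.5754 km/s.
On the transfer ellipse at r₁, vis-viva gives v_p = √[μ(2/r₁ − 1/a_t)] = 43.2898 km/s.
First burn Δv₁ = |v_p − v₁| = 8.714 km/s.
At r₂, v₂ = √(μ/r₂) = 18.159 km/s.
Transfer-orbit speed at r₂: v_a = √[μ(2/r₂ − 1/a_t)] = 11.941 km/s.
Second burn Δv₂ = |v₂ − v_a| = 6.218 km/s.
Δv = Δv₁ + Δv₂ = 8.714 + 6.218 = 14.93 km/s.

Δv = 14930 m/s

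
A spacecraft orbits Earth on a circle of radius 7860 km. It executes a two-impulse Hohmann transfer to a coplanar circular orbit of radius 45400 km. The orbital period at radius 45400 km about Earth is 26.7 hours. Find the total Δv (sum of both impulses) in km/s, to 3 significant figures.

From Kepler's third law T² = 4π²r³/μ at r = 45400 km, T = 26.7 hours = 26.7 × 3600 s = 96120 s: μ = 4π²r³/T² = 3.99852×10^5 km³/s².
Semi-major axis of the transfer orbit: a_t = (7860 + 45400)/2 = 26630 km.
Circular speed at r₁: v₁ = √(μ/r₁) = √(3.99852×10^5/7860) = 7.1324 km/s.
On the transfer ellipse at r₁, vis-viva equation gives v_p = √[μ(2/r₁ − 1/a_t)] = 9.3128 km/s.
First burn Δv₁ = |v_p − v₁| = 2.1804 km/s.
Circular speed at r₂: v₂ = √(μ/r₂) = 2.9677 km/s.
Transfer-orbit speed at r₂: v_a = √[μ(2/r₂ − 1/a_t)] = 1.6123 km/s.
Second burn Δv₂ = |v₂ − v_a| = 1.3554 km/s.
Δv = Δv₁ + Δv₂ = 2.1804 + 1.3554 = 3.536 km/s.

Δv = 3.54 km/s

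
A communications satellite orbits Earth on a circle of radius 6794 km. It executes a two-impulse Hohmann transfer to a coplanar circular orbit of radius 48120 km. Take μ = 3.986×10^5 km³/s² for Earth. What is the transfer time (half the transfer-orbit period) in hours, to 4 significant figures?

t = 6.289 hours

Transfer-ellipse semi-major axis a_t = (r₁ + r₂)/2 = (6794 + 48120)/2 = 27457 km.
By Kepler's third law the transfer-orbit period is T = 2π√(a_t³/μ), so t = T/2 = 22640 s.
Converting: 22640 s ÷ 3600 s/hour = 6.289 hours.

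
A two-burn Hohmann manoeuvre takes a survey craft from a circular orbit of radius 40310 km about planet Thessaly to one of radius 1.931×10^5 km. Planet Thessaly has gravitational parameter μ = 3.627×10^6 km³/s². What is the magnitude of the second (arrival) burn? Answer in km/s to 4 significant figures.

Semi-major axis of the transfer orbit: a_t = (40310 + 1.931×10^5)/2 = 1.16705×10^5 km.
Circular speed at r = 1.931×10^5 km: v_c = √(μ/r) = 4.334 km/s.
Vis-viva on the transfer ellipse at r = 1.931×10^5 km gives v_t = √[μ(2/r − 1/a_t)] = 2.547 km/s.
Δv₂ = |v_t − v_c| = |2.547 − 4.334| = 1.787 km/s.

Δv₂ = 1.787 km/s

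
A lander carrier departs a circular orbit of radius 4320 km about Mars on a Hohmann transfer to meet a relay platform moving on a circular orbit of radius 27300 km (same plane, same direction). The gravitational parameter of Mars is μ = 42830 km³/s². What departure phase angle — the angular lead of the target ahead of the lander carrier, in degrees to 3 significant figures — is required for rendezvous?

Transfer-ellipse semi-major axis a_t = (r₁ + r₂)/2 = (4320 + 27300)/2 = 15810 km.
Transfer time t = π√(a_t³/μ) = 30176.8 s.
Target angular speed ω₂ = √(μ/r₂³) = 4.58807×10^-5 rad/s.
Angle swept by the target during transfer: ω₂·t = 1.3845 rad = 79.33°.
The lander carrier traverses 180° on the transfer ellipse, so the target must lead by 180° − 79.33° = 101°.

φ = 101°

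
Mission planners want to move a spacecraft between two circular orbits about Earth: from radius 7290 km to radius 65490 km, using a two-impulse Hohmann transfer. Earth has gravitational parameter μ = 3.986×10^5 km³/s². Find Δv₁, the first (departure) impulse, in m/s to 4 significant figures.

Transfer-ellipse semi-major axis a_t = (r₁ + r₂)/2 = (7290 + 65490)/2 = 36390 km.
On the circular orbit at r = 7290 km, v_c = √(μ/r) = 7.3944 km/s.
Vis-viva on the transfer ellipse at r = 7290 km gives v_t = √[μ(2/r − 1/a_t)] = 9.9198 km/s.
Δv₁ = |v_t − v_c| = |9.9198 − 7.3944| = 2.525 km/s.

Δv₁ = 2525 m/s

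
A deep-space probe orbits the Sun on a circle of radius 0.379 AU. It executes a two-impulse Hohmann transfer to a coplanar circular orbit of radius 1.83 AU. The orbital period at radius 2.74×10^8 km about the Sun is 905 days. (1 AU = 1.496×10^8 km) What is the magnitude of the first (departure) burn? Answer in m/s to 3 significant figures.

From Kepler's third law T² = 4π²r³/μ at r = 2.74×10^8 km, T = 905 days = 905 × 86400 s = 7.8192×10^7 s: μ = 4π²r³/T² = 1.32827×10^11 km³/s².
In km: r₁ = 0.379 × 1.496×10^8 = 5.66984×10^7 km; r₂ = 1.83 × 1.496×10^8 = 2.73768×10^8 km.
Semi-major axis of the transfer orbit: a_t = (5.66984×10^7 + 2.73768×10^8)/2 = 1.652332×10^8 km.
Circular speed at r = 5.66984×10^7 km: v_c = √(μ/r) = 48.40 km/s.
Vis-viva on the transfer ellipse at r = 5.66984×10^7 km gives v_t = √[μ(2/r − 1/a_t)] = 62.30 km/s.
Δv₁ = |v_t − v_c| = |62.30 − 48.40| = 13.90 km/s.

Δv₁ = 13900 m/s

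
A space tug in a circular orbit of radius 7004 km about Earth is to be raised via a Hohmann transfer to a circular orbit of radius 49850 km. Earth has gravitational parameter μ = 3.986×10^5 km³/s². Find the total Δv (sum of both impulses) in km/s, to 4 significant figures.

Semi-major axis of the transfer orbit: a_t = (7004 + 49850)/2 = 28427 km.
At r₁ the circular-orbit speed is v₁ = √(μ/r₁) = 7.544 km/s.
Transfer-orbit speed at r₁ (v² = μ(2/r − 1/a)): v_p = √[μ(2/r₁ − 1/a_t)] = 9.990 km/s.
First burn Δv₁ = |v_p − v₁| = 2.446 km/s.
Circular speed at r₂: v₂ = √(μ/r₂) = 2.828 km/s.
Transfer-orbit speed at r₂: v_a = √[μ(2/r₂ − 1/a_t)] = 1.404 km/s.
Second burn Δv₂ = |v₂ − v_a| = 1.424 km/s.
Δv = Δv₁ + Δv₂ = 2.446 + 1.424 = 3.870 km/s.

Δv = 3.870 km/s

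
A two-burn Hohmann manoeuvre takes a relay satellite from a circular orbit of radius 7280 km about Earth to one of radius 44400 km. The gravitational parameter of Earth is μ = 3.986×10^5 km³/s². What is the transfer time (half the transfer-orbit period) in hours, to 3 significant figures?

t = 5.74 hours

Transfer-ellipse semi-major axis a_t = (r₁ + r₂)/2 = (7280 + 44400)/2 = 25840 km.
Half the transfer-orbit period gives t = π√(a_t³/μ) = 20670 s.
Converting: 20670 s ÷ 3600 s/hour = 5.74 hours.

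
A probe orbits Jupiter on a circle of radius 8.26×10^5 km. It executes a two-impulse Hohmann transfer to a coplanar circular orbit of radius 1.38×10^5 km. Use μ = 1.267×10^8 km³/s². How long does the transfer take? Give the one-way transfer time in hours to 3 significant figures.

t = 25.9 hours

Transfer-ellipse semi-major axis a_t = (r₁ + r₂)/2 = (8.260×10^5 + 1.380×10^5)/2 = 4.820×10^5 km.
By Kepler's third law the transfer-orbit period is T = 2π√(a_t³/μ), so t = T/2 = 93400 s.
Converting: 93400 s ÷ 3600 s/hour = 25.9 hours.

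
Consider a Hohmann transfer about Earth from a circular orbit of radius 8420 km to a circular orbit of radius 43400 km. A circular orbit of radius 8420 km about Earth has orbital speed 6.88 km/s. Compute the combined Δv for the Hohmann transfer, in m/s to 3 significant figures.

Δv = 3330 m/s

From the circular-orbit relation v² = μ/r at r = 8420 km: μ = v²r = (6.88)² × 8420 = 3.98556×10^5 km³/s².
Semi-major axis of the transfer orbit: a_t = (8420 + 43400)/2 = 25910 km.
Circular speed at r₁: v₁ = √(μ/r₁) = √(3.98556×10^5/8420) = 6.880 km/s.
Transfer-orbit speed at r₁ (vis-viva): v_p = √[μ(2/r₁ − 1/a_t)] = 8.904 km/s.
First burn Δv₁ = |v_p − v₁| = 2.024 km/s.
At r₂, v₂ = √(μ/r₂) = 3.0304 km/s.
Transfer-orbit speed at r₂: v_a = √[μ(2/r₂ − 1/a_t)] = 1.7275 km/s.
Second burn Δv₂ = |v₂ − v_a| = 1.303 km/s.
Total Δv = Δv₁ + Δv₂ = 3.327 km/s.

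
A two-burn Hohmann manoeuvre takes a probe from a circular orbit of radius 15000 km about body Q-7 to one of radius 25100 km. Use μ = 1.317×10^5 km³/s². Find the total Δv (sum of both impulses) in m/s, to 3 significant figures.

Δv = 662 m/s

Semi-major axis of the transfer orbit: a_t = (15000 + 25100)/2 = 20050 km.
Circular speed at r₁: v₁ = √(μ/r₁) = √(1.317×10^5/15000) = 2.9631 km/s.
On the transfer ellipse at r₁, vis-viva equation gives v_p = √[μ(2/r₁ − 1/a_t)] = 3.3153 km/s.
First burn Δv₁ = |v_p − v₁| = 0.3522 km/s.
At r₂, v₂ = √(μ/r₂) = 2.29064 km/s.
Transfer-orbit speed at r₂: v_a = √[μ(2/r₂ − 1/a_t)] = 1.98127 km/s.
Second burn Δv₂ = |v₂ − v_a| = 0.3094 km/s.
Δv = Δv₁ + Δv₂ = 0.3522 + 0.3094 = 0.6616 km/s.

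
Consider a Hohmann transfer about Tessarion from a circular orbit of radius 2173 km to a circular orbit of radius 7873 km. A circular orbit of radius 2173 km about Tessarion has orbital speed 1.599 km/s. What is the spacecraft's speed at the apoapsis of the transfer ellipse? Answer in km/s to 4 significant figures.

v = 0.5525 km/s

From the circular-orbit relation v² = μ/r at r = 2173 km: μ = v²r = (1.599)² × 2173 = 5555.93 km³/s².
Semi-major axis of the transfer orbit: a_t = (2173 + 7873)/2 = 5023 km.
At apoapsis, r = 7873 km.
Vis-viva: v = √[μ(2/r − 1/a_t)] = √[5555.93 × (2/7873 − 1/5023)] = 0.5525 km/s.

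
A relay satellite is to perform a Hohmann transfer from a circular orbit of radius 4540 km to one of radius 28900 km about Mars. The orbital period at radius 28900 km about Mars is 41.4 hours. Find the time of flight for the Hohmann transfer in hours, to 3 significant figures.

From Kepler's third law T² = 4π²r³/μ at r = 28900 km, T = 41.4 hours = 41.4 × 3600 s = 1.4904×10^5 s: μ = 4π²r³/T² = 42899.0 km³/s².
The Hohmann ellipse has a_t = (r₁ + r₂)/2 = 16720 km.
Half the transfer-orbit period gives t = π√(a_t³/μ) = 32790 s.
Converting: 32790 s ÷ 3600 s/hour = 9.11 hours.

t = 9.11 hours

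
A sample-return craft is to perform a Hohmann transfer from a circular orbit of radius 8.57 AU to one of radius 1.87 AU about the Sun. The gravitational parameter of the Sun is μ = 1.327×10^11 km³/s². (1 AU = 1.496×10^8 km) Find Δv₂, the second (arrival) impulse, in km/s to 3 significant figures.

In km: r₁ = 8.57 × 1.496×10^8 = 1.282072×10^9 km; r₂ = 1.87 × 1.496×10^8 = 2.79752×10^8 km.
Transfer-ellipse semi-major axis a_t = (r₁ + r₂)/2 = (1.282072×10^9 + 2.79752×10^8)/2 = 7.80912×10^8 km.
On the circular orbit at r = 2.79752×10^8 km, v_c = √(μ/r) = 21.7795 km/s.
Transfer-orbit speed at the same r (vis-viva, a = a_t): v_t = √[μ(2/r − 1/a_t)] = 27.9064 km/s.
Δv₂ = |v_t − v_c| = |27.9064 − 21.7795| = 6.127 km/s.

Δv₂ = 6.13 km/s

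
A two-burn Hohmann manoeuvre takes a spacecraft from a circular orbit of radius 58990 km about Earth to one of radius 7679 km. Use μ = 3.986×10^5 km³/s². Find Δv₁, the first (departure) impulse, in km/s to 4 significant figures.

Semi-major axis of the transfer orbit: a_t = (58990 + 7679)/2 = 33334.5 km.
Circular speed at r = 58990 km: v_c = √(μ/r) = 2.5994 km/s.
Vis-viva on the transfer ellipse at r = 58990 km gives v_t = √[μ(2/r − 1/a_t)] = 1.2476 km/s.
Δv₁ = |v_t − v_c| = |1.2476 − 2.5994| = 1.352 km/s.

Δv₁ = 1.352 km/s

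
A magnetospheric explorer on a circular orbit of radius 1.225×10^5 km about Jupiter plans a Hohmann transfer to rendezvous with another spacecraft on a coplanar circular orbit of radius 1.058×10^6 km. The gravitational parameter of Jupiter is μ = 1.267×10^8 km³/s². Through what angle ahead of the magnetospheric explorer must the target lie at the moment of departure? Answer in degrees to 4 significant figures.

Semi-major axis of the transfer orbit: a_t = (1.225×10^5 + 1.058×10^6)/2 = 5.9025×10^5 km.
Transfer time t = π√(a_t³/μ) = 1.2657×10^5 s.
Target angular speed ω₂ = √(μ/r₂³) = 1.0343×10^-5 rad/s.
Angle swept by the target during transfer: ω₂·t = 1.3091 rad = 75.01°.
The magnetospheric explorer traverses 180° on the transfer ellipse, so the target must lead by 180° − 75.01° = 105.0°.

φ = 105.0°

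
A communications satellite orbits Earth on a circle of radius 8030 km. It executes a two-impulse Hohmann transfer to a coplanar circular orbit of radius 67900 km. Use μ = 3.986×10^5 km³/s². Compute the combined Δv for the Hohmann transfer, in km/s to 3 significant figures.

The Hohmann ellipse has a_t = (r₁ + r₂)/2 = 37965 km.
Circular speed at r₁: v₁ = √(μ/r₁) = √(3.986×10^5/8030) = 7.04548 km/s.
Transfer-orbit speed at r₁ (v² = μ(2/r − 1/a)): v_p = √[μ(2/r₁ − 1/a_t)] = 9.42224 km/s.
First burn Δv₁ = |v_p − v₁| = 2.3768 km/s.
At r₂, v₂ = √(μ/r₂) = 2.4229 km/s.
Transfer-orbit speed at r₂: v_a = √[μ(2/r₂ − 1/a_t)] = 1.1143 km/s.
Second burn Δv₂ = |v₂ − v_a| = 1.3086 km/s.
Total Δv = Δv₁ + Δv₂ = 3.685 km/s.

Δv = 3.69 km/s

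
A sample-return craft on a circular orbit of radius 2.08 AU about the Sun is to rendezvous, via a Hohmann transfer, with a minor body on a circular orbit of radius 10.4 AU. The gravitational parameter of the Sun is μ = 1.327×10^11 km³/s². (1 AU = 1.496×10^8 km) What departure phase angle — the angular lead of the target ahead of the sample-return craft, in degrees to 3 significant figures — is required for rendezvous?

φ = 96.3°

In km: r₁ = 2.08 × 1.496×10^8 = 3.11168×10^8 km; r₂ = 10.4 × 1.496×10^8 = 1.55584×10^9 km.
Semi-major axis of the transfer orbit: a_t = (3.11168×10^8 + 1.55584×10^9)/2 = 9.33504×10^8 km.
Transfer time t = π√(a_t³/μ) = 2.4597×10^8 s.
The target's mean motion on its circular orbit is ω₂ = √(μ/r₂³) = 5.9359×10^-9 rad/s.
Angle swept by the target during transfer: ω₂·t = 1.4601 rad = 83.66°.
Arrival is 180° from departure on the ellipse, so φ = 180° − 83.66° = 96.3°.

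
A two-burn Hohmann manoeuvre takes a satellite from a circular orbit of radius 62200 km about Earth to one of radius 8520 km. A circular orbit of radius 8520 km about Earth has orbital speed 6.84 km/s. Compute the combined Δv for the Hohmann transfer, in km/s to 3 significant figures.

From the circular-orbit relation v² = μ/r at r = 8520 km: μ = v²r = (6.84)² × 8520 = 3.98613×10^5 km³/s².
The Hohmann ellipse has a_t = (r₁ + r₂)/2 = 35360 km.
Circular speed at r₁: v₁ = √(μ/r₁) = √(3.98613×10^5/62200) = 2.532 km/s.
Transfer-orbit speed at r₁ (v² = μ(2/r − 1/a)): v_a = √[μ(2/r₁ − 1/a_t)] = 1.243 km/s.
First burn Δv₁ = |v_a − v₁| = 1.289 km/s.
Circular speed at r₂: v₂ = √(μ/r₂) = 6.840 km/s.
Transfer-orbit speed at r₂: v_p = √[μ(2/r₂ − 1/a_t)] = 9.072 km/s.
Second burn Δv₂ = |v₂ − v_p| = 2.232 km/s.
Total Δv = Δv₁ + Δv₂ = 3.521 km/s.

Δv = 3.52 km/s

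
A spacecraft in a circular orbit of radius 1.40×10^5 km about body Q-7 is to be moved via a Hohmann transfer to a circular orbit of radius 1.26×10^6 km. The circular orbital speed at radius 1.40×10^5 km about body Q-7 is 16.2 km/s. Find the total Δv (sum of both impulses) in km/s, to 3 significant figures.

Δv = 8.52 km/s

From the circular-orbit relation v² = μ/r at r = 1.40×10^5 km: μ = v²r = (16.2)² × 1.40×10^5 = 3.67416×10^7 km³/s².
Semi-major axis of the transfer orbit: a_t = (1.400×10^5 + 1.260×10^6)/2 = 7.000×10^5 km.
At r₁ the circular-orbit speed is v₁ = √(μ/r₁) = 16.200 km/s.
On the transfer ellipse at r₁, vis-viva equation gives v_p = √[μ(2/r₁ − 1/a_t)] = 21.735 km/s.
First burn Δv₁ = |v_p − v₁| = 5.535 km/s.
At r₂, v₂ = √(μ/r₂) = 5.400 km/s.
Transfer-orbit speed at r₂: v_a = √[μ(2/r₂ − 1/a_t)] = 2.415 km/s.
Second burn Δv₂ = |v₂ − v_a| = 2.985 km/s.
Total Δv = Δv₁ + Δv₂ = 8.520 km/s.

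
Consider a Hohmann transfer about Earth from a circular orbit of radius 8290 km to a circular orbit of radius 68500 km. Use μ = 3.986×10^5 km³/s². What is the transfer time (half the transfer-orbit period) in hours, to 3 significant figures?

The Hohmann ellipse has a_t = (r₁ + r₂)/2 = 38395 km.
Transfer time t = π√(a_t³/μ) = π√((38395)³ / 3.986×10^5) = 37440 s.
Converting: 37440 s ÷ 3600 s/hour = 10.4 hours.

t = 10.4 hours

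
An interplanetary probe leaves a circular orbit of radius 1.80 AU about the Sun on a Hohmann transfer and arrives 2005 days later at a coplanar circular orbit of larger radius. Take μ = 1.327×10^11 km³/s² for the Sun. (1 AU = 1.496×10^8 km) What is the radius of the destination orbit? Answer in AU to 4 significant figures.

r₂ = 8.079 AU

In km: r₁ = 1.80 × 1.496×10^8 = 2.6928×10^8 km.
Transfer time t = 2005 days = 1.73232×10^8 s, and t = π√(a_t³/μ).
So a_t = (μ t²/π²)^(1/3) = (1.327×10^11 × (1.73232×10^8)² / π²)^(1/3) = 7.3894×10^8 km.
Since a_t = (r₁ + r₂)/2, r₂ = 2a_t − r₁ = 2×7.3894×10^8 − 2.6928×10^8 = 1.2086×10^9 km.
In AU: r₂ = 1.2086×10^9 / 1.496×10^8 = 8.079 AU.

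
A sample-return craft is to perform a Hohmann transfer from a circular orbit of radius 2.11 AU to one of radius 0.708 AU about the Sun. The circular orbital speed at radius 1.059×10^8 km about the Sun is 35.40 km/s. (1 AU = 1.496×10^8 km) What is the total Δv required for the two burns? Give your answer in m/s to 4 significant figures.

From the circular-orbit relation v² = μ/r at r = 1.059×10^8 km: μ = v²r = (35.40)² × 1.059×10^8 = 1.32710×10^11 km³/s².
In km: r₁ = 2.11 × 1.496×10^8 = 3.15656×10^8 km; r₂ = 0.708 × 1.496×10^8 = 1.059168×10^8 km.
The Hohmann ellipse has a_t = (r₁ + r₂)/2 = 2.107864×10^8 km.
Circular speed at r₁: v₁ = √(μ/r₁) = √(1.32710×10^11/3.15656×10^8) = 20.50 km/s.
Transfer-orbit speed at r₁ (vis-viva): v_a = √[μ(2/r₁ − 1/a_t)] = 14.53 km/s.
First burn Δv₁ = |v_a − v₁| = 5.970 km/s.
Circular speed at r₂: v₂ = √(μ/r₂) = 35.3972 km/s.
Transfer-orbit speed at r₂: v_p = √[μ(2/r₂ − 1/a_t)] = 43.3166 km/s.
Second burn Δv₂ = |v₂ − v_p| = 7.919 km/s.
Δv = Δv₁ + Δv₂ = 5.970 + 7.919 = 13.89 km/s.

Δv = 13890 m/s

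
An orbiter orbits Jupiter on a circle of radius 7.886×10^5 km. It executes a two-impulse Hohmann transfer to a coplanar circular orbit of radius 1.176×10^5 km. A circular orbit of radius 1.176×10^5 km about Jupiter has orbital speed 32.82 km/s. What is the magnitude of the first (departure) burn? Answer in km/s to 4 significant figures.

From the circular-orbit relation v² = μ/r at r = 1.176×10^5 km: μ = v²r = (32.82)² × 1.176×10^5 = 1.26673×10^8 km³/s².
The Hohmann ellipse has a_t = (r₁ + r₂)/2 = 4.531×10^5 km.
Circular speed at r = 7.886×10^5 km: v_c = √(μ/r) = 12.674 km/s.
Transfer-orbit speed at the same r (vis-viva, a = a_t): v_t = √[μ(2/r − 1/a_t)] = 6.4568 km/s.
Δv₁ = |v_t − v_c| = |6.4568 − 12.674| = 6.217 km/s.

Δv₁ = 6.217 km/s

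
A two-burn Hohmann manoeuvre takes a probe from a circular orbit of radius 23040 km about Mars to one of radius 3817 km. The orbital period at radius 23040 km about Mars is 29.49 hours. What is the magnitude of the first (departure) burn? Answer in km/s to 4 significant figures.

Δv₁ = 0.6366 km/s

From Kepler's third law T² = 4π²r³/μ at r = 23040 km, T = 29.49 hours = 29.49 × 3600 s = 1.06164×10^5 s: μ = 4π²r³/T² = 42840.3 km³/s².
The Hohmann ellipse has a_t = (r₁ + r₂)/2 = 13428.5 km.
Circular speed at r = 23040 km: v_c = √(μ/r) = 1.3636 km/s.
Vis-viva on the transfer ellipse at r = 23040 km gives v_t = √[μ(2/r − 1/a_t)] = 0.72700 km/s.
Δv₁ = |v_t − v_c| = |0.72700 − 1.3636| = 0.6366 km/s.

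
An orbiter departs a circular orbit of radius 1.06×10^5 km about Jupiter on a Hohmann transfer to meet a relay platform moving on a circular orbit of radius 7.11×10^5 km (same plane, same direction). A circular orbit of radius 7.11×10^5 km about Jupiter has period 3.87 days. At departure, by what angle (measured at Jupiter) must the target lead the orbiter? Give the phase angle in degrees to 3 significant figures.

From Kepler's third law T² = 4π²r³/μ at r = 7.11×10^5 km, T = 3.87 days = 3.87 × 86400 s = 3.34368×10^5 s: μ = 4π²r³/T² = 1.26917×10^8 km³/s².
Semi-major axis of the transfer orbit: a_t = (1.060×10^5 + 7.110×10^5)/2 = 4.085×10^5 km.
Transfer time t = π√(a_t³/μ) = 72810 s.
The target's mean motion on its circular orbit is ω₂ = √(μ/r₂³) = 1.879×10^-5 rad/s.
Angle swept by the target during transfer: ω₂·t = 1.3681 rad = 78.39°.
Arrival is 180° from departure on the ellipse, so φ = 180° − 78.39° = 102°.

φ = 102°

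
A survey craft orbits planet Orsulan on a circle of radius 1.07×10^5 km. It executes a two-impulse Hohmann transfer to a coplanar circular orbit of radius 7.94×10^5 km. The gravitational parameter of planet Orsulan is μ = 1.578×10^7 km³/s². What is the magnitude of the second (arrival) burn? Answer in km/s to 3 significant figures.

The Hohmann ellipse has a_t = (r₁ + r₂)/2 = 4.505×10^5 km.
On the circular orbit at r = 7.940×10^5 km, v_c = √(μ/r) = 4.458 km/s.
Transfer-orbit speed at the same r (vis-viva, a = a_t): v_t = √[μ(2/r − 1/a_t)] = 2.173 km/s.
Δv₂ = |v_t − v_c| = |2.173 − 4.458| = 2.285 km/s.

Δv₂ = 2.29 km/s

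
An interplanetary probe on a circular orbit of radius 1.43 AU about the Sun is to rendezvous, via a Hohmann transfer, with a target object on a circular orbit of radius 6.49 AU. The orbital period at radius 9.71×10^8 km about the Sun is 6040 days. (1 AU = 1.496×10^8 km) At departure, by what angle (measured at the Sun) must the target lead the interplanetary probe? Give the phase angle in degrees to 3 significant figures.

From Kepler's third law T² = 4π²r³/μ at r = 9.71×10^8 km, T = 6040 days = 6040 × 86400 s = 5.21856×10^8 s: μ = 4π²r³/T² = 1.32714×10^11 km³/s².
In km: r₁ = 1.43 × 1.496×10^8 = 2.13928×10^8 km; r₂ = 6.49 × 1.496×10^8 = 9.70904×10^8 km.
Semi-major axis of the transfer orbit: a_t = (2.13928×10^8 + 9.70904×10^8)/2 = 5.92416×10^8 km.
Transfer time t = π√(a_t³/μ) = 1.2435×10^8 s.
Target angular speed ω₂ = √(μ/r₂³) = 1.2042×10^-8 rad/s.
Angle swept by the target during transfer: ω₂·t = 1.4974 rad = 85.79°.
Arrival is 180° from departure on the ellipse, so φ = 180° − 85.79° = 94.2°.

φ = 94.2°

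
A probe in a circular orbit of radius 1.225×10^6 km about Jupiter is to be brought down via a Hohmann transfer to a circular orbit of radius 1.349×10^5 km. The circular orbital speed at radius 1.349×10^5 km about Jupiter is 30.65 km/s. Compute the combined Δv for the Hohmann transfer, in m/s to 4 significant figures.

Δv = 16130 m/s

From the circular-orbit relation v² = μ/r at r = 1.349×10^5 km: μ = v²r = (30.65)² × 1.349×10^5 = 1.26728×10^8 km³/s².
The Hohmann ellipse has a_t = (r₁ + r₂)/2 = 6.7995×10^5 km.
Circular speed at r₁: v₁ = √(μ/r₁) = √(1.26728×10^8/1.225×10^6) = 10.171 km/s.
Transfer-orbit speed at r₁ (vis-viva equation): v_a = √[μ(2/r₁ − 1/a_t)] = 4.5304 km/s.
First burn Δv₁ = |v_a − v₁| = 5.641 km/s.
Circular speed at r₂: v₂ = √(μ/r₂) = 30.65 km/s.
Transfer-orbit speed at r₂: v_p = √[μ(2/r₂ − 1/a_t)] = 41.14 km/s.
Second burn Δv₂ = |v₂ − v_p| = 10.49 km/s.
Δv = Δv₁ + Δv₂ = 5.641 + 10.49 = 16.13 km/s.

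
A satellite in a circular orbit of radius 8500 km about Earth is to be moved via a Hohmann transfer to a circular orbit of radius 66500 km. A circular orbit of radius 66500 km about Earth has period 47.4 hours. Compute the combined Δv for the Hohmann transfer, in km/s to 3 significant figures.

Δv = 3.55 km/s

From Kepler's third law T² = 4π²r³/μ at r = 66500 km, T = 47.4 hours = 47.4 × 3600 s = 1.7064×10^5 s: μ = 4π²r³/T² = 3.98715×10^5 km³/s².
Semi-major axis of the transfer orbit: a_t = (8500 + 66500)/2 = 37500 km.
At r₁ the circular-orbit speed is v₁ = √(μ/r₁) = 6.8489 km/s.
On the transfer ellipse at r₁, v² = μ(2/r − 1/a) gives v_p = √[μ(2/r₁ − 1/a_t)] = 9.1205 km/s.
First burn Δv₁ = |v_p − v₁| = 2.2716 km/s.
Circular speed at r₂: v₂ = √(μ/r₂) = 2.4486 km/s.
Transfer-orbit speed at r₂: v_a = √[μ(2/r₂ − 1/a_t)] = 1.1658 km/s.
Second burn Δv₂ = |v₂ − v_a| = 1.2828 km/s.
Total Δv = Δv₁ + Δv₂ = 3.554 km/s.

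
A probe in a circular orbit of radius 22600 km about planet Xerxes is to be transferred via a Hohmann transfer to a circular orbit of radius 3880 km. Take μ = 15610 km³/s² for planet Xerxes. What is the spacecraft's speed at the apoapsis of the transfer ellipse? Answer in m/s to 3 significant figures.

Semi-major axis of the transfer orbit: a_t = (22600 + 3880)/2 = 13240 km.
At apoapsis, r = 22600 km.
Vis-viva: v = √[μ(2/r − 1/a_t)] = √[15610 × (2/22600 − 1/13240)] = 0.4499 km/s.

v = 450 m/s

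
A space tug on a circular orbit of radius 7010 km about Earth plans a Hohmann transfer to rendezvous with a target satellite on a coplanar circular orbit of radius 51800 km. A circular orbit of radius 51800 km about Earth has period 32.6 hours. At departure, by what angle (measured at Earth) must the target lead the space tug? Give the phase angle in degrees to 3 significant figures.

φ = 103°

From Kepler's third law T² = 4π²r³/μ at r = 51800 km, T = 32.6 hours = 32.6 × 3600 s = 1.1736×10^5 s: μ = 4π²r³/T² = 3.98390×10^5 km³/s².
Semi-major axis of the transfer orbit: a_t = (7010 + 51800)/2 = 29405 km.
Transfer time t = π√(a_t³/μ) = 25097.3 s.
The target's mean motion on its circular orbit is ω₂ = √(μ/r₂³) = 5.35377×10^-5 rad/s.
Angle swept by the target during transfer: ω₂·t = 1.3437 rad = 76.99°.
The space tug traverses 180° on the transfer ellipse, so the target must lead by 180° − 76.99° = 103°.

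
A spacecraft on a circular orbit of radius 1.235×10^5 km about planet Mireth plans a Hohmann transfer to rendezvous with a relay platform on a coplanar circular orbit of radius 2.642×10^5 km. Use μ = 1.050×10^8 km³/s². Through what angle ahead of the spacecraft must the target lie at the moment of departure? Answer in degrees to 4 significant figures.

Transfer-ellipse semi-major axis a_t = (r₁ + r₂)/2 = (1.235×10^5 + 2.642×10^5)/2 = 1.9385×10^5 km.
The half-period of the transfer ellipse is t = π√(a_t³/μ) = 26167 s.
Target angular speed ω₂ = √(μ/r₂³) = 7.5456×10^-5 rad/s.
Angle swept by the target during transfer: ω₂·t = 1.9745 rad = 113.13°.
The spacecraft traverses 180° on the transfer ellipse, so the target must lead by 180° − 113.13° = 66.87°.

φ = 66.87°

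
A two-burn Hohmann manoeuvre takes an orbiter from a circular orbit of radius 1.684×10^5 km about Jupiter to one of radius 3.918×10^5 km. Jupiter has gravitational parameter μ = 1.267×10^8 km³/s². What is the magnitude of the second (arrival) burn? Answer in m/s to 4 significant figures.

The Hohmann ellipse has a_t = (r₁ + r₂)/2 = 2.801×10^5 km.
On the circular orbit at r = 3.918×10^5 km, v_c = √(μ/r) = 17.9827 km/s.
Transfer-orbit speed at the same r (vis-viva, a = a_t): v_t = √[μ(2/r − 1/a_t)] = 13.9435 km/s.
Δv₂ = |v_t − v_c| = |13.9435 − 17.9827| = 4.039 km/s.

Δv₂ = 4039 m/s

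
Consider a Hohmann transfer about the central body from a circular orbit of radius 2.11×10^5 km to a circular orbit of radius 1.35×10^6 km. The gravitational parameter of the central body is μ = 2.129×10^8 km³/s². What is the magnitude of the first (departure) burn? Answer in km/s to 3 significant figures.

Δv₁ = 10.0 km/s

Semi-major axis of the transfer orbit: a_t = (2.110×10^5 + 1.350×10^6)/2 = 7.805×10^5 km.
Circular speed at r = 2.110×10^5 km: v_c = √(μ/r) = 31.765 km/s.
Vis-viva on the transfer ellipse at r = 2.110×10^5 km gives v_t = √[μ(2/r − 1/a_t)] = 41.776 km/s.
Δv₁ = |v_t − v_c| = |41.776 − 31.765| = 10.01 km/s.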